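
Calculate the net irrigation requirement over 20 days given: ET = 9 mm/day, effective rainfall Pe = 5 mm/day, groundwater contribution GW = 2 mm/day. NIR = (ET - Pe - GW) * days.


Daily deficit = ET - Pe - GW = 9 - 5 - 2 = 2 mm/day
NIR = 2 * 20 = 40 mm

40.0000 mm


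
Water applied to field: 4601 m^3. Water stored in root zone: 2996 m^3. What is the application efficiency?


Ea = V_root / V_field * 100 = 2996 / 4601 * 100 = 65.1163%

65.1163 %


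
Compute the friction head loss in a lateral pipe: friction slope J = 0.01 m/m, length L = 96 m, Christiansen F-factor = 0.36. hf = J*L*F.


hf = J * L * F = 0.01 * 96 * 0.36 = 0.3456 m

0.3456 m


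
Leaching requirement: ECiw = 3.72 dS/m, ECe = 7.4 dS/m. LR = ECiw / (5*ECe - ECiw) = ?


LR = ECiw / (5*ECe - ECiw)
LR = 3.72 / (5*7.4 - 3.72)
LR = 3.72 / 33.2800

0.1118


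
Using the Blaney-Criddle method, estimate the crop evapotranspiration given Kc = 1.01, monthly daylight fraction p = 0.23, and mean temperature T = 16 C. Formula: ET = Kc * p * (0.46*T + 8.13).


ET = Kc * p * (0.46*T + 8.13)
ET = 1.01 * 0.23 * (0.46*16 + 8.13)
ET = 1.01 * 0.23 * 15.4900

3.5983 mm/day


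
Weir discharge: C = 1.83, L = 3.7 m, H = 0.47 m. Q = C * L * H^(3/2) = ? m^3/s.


Q = C * L * H^(3/2) = 1.83 * 3.7 * 0.47^1.5 = 1.83 * 3.7 * 0.322216

2.1817 m^3/s


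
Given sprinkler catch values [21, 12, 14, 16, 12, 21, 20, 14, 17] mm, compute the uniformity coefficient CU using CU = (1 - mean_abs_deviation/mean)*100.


mean = 16.333333 mm
MAD = 3.037037 mm
CU = (1 - 3.037037/16.333333)*100

81.4059 %


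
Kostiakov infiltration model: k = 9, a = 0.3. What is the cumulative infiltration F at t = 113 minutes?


F = k * t^a = 9 * 113^0.3
F = 9 * 4.129748

37.1677 mm


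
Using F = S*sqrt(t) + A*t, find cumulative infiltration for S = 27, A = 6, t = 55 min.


F = S*sqrt(t) + A*t
F = 27*sqrt(55) + 6*55
F = 27*7.416198 + 330

530.2373 mm


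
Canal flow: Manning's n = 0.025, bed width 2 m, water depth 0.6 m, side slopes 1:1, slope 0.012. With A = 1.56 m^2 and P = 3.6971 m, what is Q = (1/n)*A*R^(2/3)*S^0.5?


R = A/P = 1.56/3.6971 = 0.421952
Q = (1/0.025) * 1.56 * 0.421952^(2/3) * 0.012^0.5

3.8455 m^3/s


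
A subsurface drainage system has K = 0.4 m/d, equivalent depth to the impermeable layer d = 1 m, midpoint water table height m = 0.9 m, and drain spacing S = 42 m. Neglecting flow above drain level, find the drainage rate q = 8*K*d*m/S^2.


q = 8*K*d*m/S^2
q = 8*0.4*1*0.9/42^2
q = 2.8800 / 1764

0.0016 m/d


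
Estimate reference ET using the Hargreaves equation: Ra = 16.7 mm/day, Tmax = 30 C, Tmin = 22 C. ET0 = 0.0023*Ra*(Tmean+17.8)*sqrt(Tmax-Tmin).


Tmean = (Tmax + Tmin)/2 = (30 + 22)/2 = 26.0
ET0 = 0.0023 * 16.7 * (26.0 + 17.8) * sqrt(30 - 22)
ET0 = 0.0023 * 16.7 * 43.8 * 2.828427

4.7584 mm/day


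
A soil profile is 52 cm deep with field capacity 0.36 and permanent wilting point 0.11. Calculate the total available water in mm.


AWC = (FC - PWP) * d * 10
AWC = (0.36 - 0.11) * 52 * 10
AWC = 0.2500 * 52 * 10

130.0000 mm


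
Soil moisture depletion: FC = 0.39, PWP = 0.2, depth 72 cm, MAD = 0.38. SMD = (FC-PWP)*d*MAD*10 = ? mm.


SMD = (FC - PWP) * d * MAD * 10
SMD = (0.39 - 0.2) * 72 * 0.38 * 10
SMD = 0.1900 * 72 * 0.38 * 10

51.9840 mm


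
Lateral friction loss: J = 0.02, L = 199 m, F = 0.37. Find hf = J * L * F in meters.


hf = J * L * F = 0.02 * 199 * 0.37 = 1.4726 m

1.4726 m


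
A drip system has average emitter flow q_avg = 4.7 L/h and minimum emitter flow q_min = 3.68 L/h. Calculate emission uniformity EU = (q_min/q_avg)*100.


EU = (q_min/q_avg)*100 = (3.68/4.7)*100 = 78.2979%

78.2979 %


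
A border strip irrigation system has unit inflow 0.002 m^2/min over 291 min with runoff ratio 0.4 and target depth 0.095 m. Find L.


L = q*t/((1+r)*Z)
L = 0.002*291/((1+0.4)*0.095)
L = 0.582/0.133

4.3759 m


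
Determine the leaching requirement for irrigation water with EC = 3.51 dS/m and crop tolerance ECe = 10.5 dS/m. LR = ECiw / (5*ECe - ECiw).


LR = ECiw / (5*ECe - ECiw)
LR = 3.51 / (5*10.5 - 3.51)
LR = 3.51 / 48.9900

0.0716


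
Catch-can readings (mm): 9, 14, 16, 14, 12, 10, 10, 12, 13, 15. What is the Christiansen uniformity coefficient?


mean = 12.500000 mm
MAD = 1.900000 mm
CU = (1 - 1.900000/12.500000)*100

84.8000 %


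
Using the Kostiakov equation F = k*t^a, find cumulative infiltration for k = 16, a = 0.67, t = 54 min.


F = k * t^a = 16 * 54^0.67
F = 16 * 14.477842

231.6455 mm


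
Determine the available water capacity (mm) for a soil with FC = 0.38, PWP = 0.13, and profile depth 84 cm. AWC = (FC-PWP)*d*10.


AWC = (FC - PWP) * d * 10
AWC = (0.38 - 0.13) * 84 * 10
AWC = 0.2500 * 84 * 10

210.0000 mm


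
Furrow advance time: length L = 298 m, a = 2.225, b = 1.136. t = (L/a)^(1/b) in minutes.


t = (L/a)^(1/b)
t = (298/2.225)^(1/1.136)
t = 133.932584^(1/1.136)

74.5176 min


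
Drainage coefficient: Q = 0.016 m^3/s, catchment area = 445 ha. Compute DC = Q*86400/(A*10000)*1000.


DC = Q * 86400 / (A * 10000) * 1000
DC = 0.016 * 86400 / (445 * 10000) * 1000
DC = 1382400.0000 / 4450000

0.3107 mm/day


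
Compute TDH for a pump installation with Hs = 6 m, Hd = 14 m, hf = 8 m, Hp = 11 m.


TDH = Hs + Hd + hf + Hp = 6 + 14 + 8 + 11 = 39

39 m


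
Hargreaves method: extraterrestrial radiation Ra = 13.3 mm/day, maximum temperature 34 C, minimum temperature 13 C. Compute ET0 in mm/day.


Tmean = (Tmax + Tmin)/2 = (34 + 13)/2 = 23.5
ET0 = 0.0023 * 13.3 * (23.5 + 17.8) * sqrt(34 - 13)
ET0 = 0.0023 * 13.3 * 41.3 * 4.582576

5.7895 mm/day


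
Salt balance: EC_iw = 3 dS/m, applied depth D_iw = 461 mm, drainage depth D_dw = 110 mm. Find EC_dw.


EC_dw = EC_iw * D_iw / D_dw
EC_dw = 3 * 461 / 110
EC_dw = 1383 / 110

12.5727 dS/m


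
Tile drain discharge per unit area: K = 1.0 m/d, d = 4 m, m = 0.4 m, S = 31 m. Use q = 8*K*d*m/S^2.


q = 8*K*d*m/S^2
q = 8*1.0*4*0.4/31^2
q = 12.8000 / 961

0.0133 m/d


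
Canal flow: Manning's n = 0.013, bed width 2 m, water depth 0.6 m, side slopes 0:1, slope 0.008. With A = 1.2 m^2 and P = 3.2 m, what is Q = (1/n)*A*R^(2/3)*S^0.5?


R = A/P = 1.2/3.2 = 0.375000
Q = (1/0.013) * 1.2 * 0.375000^(2/3) * 0.008^0.5

4.2934 m^3/s


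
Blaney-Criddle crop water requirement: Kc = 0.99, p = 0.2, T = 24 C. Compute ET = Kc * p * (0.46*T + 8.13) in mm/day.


ET = Kc * p * (0.46*T + 8.13)
ET = 0.99 * 0.2 * (0.46*24 + 8.13)
ET = 0.99 * 0.2 * 19.1700

3.7957 mm/day


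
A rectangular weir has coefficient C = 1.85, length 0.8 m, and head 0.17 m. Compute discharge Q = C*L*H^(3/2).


Q = C * L * H^(3/2) = 1.85 * 0.8 * 0.17^1.5 = 1.85 * 0.8 * 0.070093

0.1037 m^3/s


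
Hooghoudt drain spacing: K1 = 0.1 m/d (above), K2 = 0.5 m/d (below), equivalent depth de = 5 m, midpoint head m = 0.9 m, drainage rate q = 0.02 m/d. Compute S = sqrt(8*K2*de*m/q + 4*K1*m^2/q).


S^2 = 8*K2*de*m/q + 4*K1*m^2/q
S^2 = 8*0.5*5*0.9/0.02 + 4*0.1*0.9^2/0.02
S = sqrt(916.2000)

30.2688 m


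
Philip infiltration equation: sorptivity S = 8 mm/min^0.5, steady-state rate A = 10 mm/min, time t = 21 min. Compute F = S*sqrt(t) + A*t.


F = S*sqrt(t) + A*t
F = 8*sqrt(21) + 10*21
F = 8*4.582576 + 210

246.6606 mm


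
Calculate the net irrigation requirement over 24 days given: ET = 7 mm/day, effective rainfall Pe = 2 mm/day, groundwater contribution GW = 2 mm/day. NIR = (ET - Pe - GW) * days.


Daily deficit = ET - Pe - GW = 7 - 2 - 2 = 3 mm/day
NIR = 3 * 24 = 72 mm

72.0000 mm


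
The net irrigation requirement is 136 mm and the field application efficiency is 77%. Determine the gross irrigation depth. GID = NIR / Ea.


Ea = 77% = 0.77
GID = NIR / Ea = 136 / 0.77 = 176.6234 mm

176.6234 mm


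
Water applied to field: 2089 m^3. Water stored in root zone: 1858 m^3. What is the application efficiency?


Ea = V_root / V_field * 100 = 1858 / 2089 * 100 = 88.9421%

88.9421 %


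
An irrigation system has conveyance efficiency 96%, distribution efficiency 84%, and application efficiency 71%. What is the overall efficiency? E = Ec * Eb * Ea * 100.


Ec = 0.96, Eb = 0.84, Ea = 0.71
E = 0.96 * 0.84 * 0.71 * 100 = 57.2544%

57.2544 %


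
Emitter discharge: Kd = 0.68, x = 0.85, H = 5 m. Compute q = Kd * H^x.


q = Kd * H^x = 0.68 * 5^0.85 = 0.68 * 3.927575

2.6708 L/h


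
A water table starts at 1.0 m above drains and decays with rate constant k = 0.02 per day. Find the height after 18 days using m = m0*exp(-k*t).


m = m0 * exp(-k*t)
m = 1.0 * exp(-0.02 * 18)
m = 1.0 * exp(-0.3600)

0.6977 m


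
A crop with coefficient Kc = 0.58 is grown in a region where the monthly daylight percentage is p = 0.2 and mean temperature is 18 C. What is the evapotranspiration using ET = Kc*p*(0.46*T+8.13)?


ET = Kc * p * (0.46*T + 8.13)
ET = 0.58 * 0.2 * (0.46*18 + 8.13)
ET = 0.58 * 0.2 * 16.4100

1.9036 mm/day


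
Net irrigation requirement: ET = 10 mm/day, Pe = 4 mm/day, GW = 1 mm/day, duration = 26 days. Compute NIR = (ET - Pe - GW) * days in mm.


Daily deficit = ET - Pe - GW = 10 - 4 - 1 = 5 mm/day
NIR = 5 * 26 = 130 mm

130.0000 mm


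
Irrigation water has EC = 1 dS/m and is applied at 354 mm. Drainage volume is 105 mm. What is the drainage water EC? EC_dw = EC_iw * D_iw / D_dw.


EC_dw = EC_iw * D_iw / D_dw
EC_dw = 1 * 354 / 105
EC_dw = 354 / 105

3.3714 dS/m


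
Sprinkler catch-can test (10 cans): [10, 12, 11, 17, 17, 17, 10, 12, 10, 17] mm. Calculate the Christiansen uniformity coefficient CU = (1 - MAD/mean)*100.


mean = 13.300000 mm
MAD = 2.960000 mm
CU = (1 - 2.960000/13.300000)*100

77.7444 %


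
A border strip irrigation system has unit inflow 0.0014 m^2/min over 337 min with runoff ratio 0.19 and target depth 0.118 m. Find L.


L = q*t/((1+r)*Z)
L = 0.0014*337/((1+0.19)*0.118)
L = 0.4718/0.14042

3.3599 m


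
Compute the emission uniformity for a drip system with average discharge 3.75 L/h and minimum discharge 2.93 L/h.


EU = (q_min/q_avg)*100 = (2.93/3.75)*100 = 78.1333%

78.1333 %


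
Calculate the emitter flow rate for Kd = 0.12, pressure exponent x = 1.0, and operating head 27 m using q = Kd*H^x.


q = Kd * H^x = 0.12 * 27^1.0 = 0.12 * 27.000000

3.2400 L/h


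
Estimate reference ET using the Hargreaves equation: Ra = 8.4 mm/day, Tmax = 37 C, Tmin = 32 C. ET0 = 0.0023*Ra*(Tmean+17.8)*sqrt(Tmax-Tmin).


Tmean = (Tmax + Tmin)/2 = (37 + 32)/2 = 34.5
ET0 = 0.0023 * 8.4 * (34.5 + 17.8) * sqrt(37 - 32)
ET0 = 0.0023 * 8.4 * 52.3 * 2.236068

2.2594 mm/day


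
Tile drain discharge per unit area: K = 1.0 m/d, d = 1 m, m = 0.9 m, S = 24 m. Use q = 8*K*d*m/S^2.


q = 8*K*d*m/S^2
q = 8*1.0*1*0.9/24^2
q = 7.2000 / 576

0.0125 m/d


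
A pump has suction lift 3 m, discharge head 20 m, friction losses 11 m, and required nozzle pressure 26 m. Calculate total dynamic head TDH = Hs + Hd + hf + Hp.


TDH = Hs + Hd + hf + Hp = 3 + 20 + 11 + 26 = 60

60 m


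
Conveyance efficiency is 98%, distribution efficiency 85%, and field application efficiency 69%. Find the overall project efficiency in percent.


Ec = 0.98, Eb = 0.85, Ea = 0.69
E = 0.98 * 0.85 * 0.69 * 100 = 57.4770%

57.4770 %


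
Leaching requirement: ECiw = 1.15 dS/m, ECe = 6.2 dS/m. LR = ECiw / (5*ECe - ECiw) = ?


LR = ECiw / (5*ECe - ECiw)
LR = 1.15 / (5*6.2 - 1.15)
LR = 1.15 / 29.8500

0.0385


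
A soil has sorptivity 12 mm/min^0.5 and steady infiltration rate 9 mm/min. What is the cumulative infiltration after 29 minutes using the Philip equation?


F = S*sqrt(t) + A*t
F = 12*sqrt(29) + 9*29
F = 12*5.385165 + 261

325.6220 mm


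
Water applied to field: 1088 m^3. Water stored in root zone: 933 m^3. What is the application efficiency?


Ea = V_root / V_field * 100 = 933 / 1088 * 100 = 85.7537%

85.7537 %


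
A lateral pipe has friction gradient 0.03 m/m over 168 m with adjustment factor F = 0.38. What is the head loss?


hf = J * L * F = 0.03 * 168 * 0.38 = 1.9152 m

1.9152 m


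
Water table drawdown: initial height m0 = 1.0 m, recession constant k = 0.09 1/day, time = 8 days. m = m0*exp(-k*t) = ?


m = m0 * exp(-k*t)
m = 1.0 * exp(-0.09 * 8)
m = 1.0 * exp(-0.7200)

0.4868 m


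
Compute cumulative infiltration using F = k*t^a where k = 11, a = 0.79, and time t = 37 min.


F = k * t^a = 11 * 37^0.79
F = 11 * 17.333224

190.6655 mm


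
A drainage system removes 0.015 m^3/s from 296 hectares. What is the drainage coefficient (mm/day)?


DC = Q * 86400 / (A * 10000) * 1000
DC = 0.015 * 86400 / (296 * 10000) * 1000
DC = 1296000.0000 / 2960000

0.4378 mm/day


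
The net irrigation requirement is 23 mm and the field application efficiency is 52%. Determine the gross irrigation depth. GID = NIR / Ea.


Ea = 52% = 0.52
GID = NIR / Ea = 23 / 0.52 = 44.2308 mm

44.2308 mm


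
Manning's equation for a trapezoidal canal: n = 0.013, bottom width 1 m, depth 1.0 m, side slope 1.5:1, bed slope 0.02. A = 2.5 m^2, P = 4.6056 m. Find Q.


R = A/P = 2.5/4.6056 = 0.542817
Q = (1/0.013) * 2.5 * 0.542817^(2/3) * 0.02^0.5

18.0973 m^3/s


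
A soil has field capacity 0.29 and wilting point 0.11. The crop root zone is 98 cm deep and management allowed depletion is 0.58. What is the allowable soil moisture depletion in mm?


SMD = (FC - PWP) * d * MAD * 10
SMD = (0.29 - 0.11) * 98 * 0.58 * 10
SMD = 0.1800 * 98 * 0.58 * 10

102.3120 mm


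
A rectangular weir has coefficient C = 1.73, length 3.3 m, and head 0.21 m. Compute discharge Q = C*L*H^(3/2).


Q = C * L * H^(3/2) = 1.73 * 3.3 * 0.21^1.5 = 1.73 * 3.3 * 0.096234

0.5494 m^3/s


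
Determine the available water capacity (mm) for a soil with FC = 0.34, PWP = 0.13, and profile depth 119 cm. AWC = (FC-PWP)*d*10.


AWC = (FC - PWP) * d * 10
AWC = (0.34 - 0.13) * 119 * 10
AWC = 0.2100 * 119 * 10

249.9000 mm


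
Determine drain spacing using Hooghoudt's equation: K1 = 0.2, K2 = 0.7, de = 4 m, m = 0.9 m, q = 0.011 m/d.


S^2 = 8*K2*de*m/q + 4*K1*m^2/q
S^2 = 8*0.7*4*0.9/0.011 + 4*0.2*0.9^2/0.011
S = sqrt(1891.6364)

43.4929 m


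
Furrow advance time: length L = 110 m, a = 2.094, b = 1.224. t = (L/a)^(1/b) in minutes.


t = (L/a)^(1/b)
t = (110/2.094)^(1/1.224)
t = 52.531041^(1/1.224)

25.4430 min


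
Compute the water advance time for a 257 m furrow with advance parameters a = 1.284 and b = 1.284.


t = (L/a)^(1/b)
t = (257/1.284)^(1/1.284)
t = 200.155763^(1/1.284)

61.9930 min


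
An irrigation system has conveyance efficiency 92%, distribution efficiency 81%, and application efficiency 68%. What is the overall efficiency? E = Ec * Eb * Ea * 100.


Ec = 0.92, Eb = 0.81, Ea = 0.68
E = 0.92 * 0.81 * 0.68 * 100 = 50.6736%

50.6736 %


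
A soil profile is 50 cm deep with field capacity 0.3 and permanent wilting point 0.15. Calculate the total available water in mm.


AWC = (FC - PWP) * d * 10
AWC = (0.3 - 0.15) * 50 * 10
AWC = 0.1500 * 50 * 10

75.0000 mm


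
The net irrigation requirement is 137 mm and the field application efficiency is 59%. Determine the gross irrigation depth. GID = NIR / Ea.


Ea = 59% = 0.59
GID = NIR / Ea = 137 / 0.59 = 232.2034 mm

232.2034 mm


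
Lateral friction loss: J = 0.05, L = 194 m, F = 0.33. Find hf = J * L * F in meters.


hf = J * L * F = 0.05 * 194 * 0.33 = 3.2010 m

3.2010 m


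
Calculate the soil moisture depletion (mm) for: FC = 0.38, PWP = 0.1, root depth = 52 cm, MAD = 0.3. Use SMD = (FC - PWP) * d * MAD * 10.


SMD = (FC - PWP) * d * MAD * 10
SMD = (0.38 - 0.1) * 52 * 0.3 * 10
SMD = 0.2800 * 52 * 0.3 * 10

43.6800 mm


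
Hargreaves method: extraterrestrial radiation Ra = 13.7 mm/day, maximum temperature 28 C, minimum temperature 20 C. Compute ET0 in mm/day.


Tmean = (Tmax + Tmin)/2 = (28 + 20)/2 = 24.0
ET0 = 0.0023 * 13.7 * (24.0 + 17.8) * sqrt(28 - 20)
ET0 = 0.0023 * 13.7 * 41.8 * 2.828427

3.7254 mm/day


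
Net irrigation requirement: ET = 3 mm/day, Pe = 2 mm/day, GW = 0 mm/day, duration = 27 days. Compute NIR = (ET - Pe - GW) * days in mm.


Daily deficit = ET - Pe - GW = 3 - 2 - 0 = 1 mm/day
NIR = 1 * 27 = 27 mm

27.0000 mm


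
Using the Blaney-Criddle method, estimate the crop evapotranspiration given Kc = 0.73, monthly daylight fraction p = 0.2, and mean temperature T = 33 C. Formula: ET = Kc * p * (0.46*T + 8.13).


ET = Kc * p * (0.46*T + 8.13)
ET = 0.73 * 0.2 * (0.46*33 + 8.13)
ET = 0.73 * 0.2 * 23.3100

3.4033 mm/day


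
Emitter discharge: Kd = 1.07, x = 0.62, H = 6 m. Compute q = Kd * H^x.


q = Kd * H^x = 1.07 * 6^0.62 = 1.07 * 3.037063

3.2497 L/h


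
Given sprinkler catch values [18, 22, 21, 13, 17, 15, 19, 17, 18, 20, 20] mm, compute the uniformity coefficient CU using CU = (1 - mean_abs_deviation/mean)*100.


mean = 18.181818 mm
MAD = 2.016529 mm
CU = (1 - 2.016529/18.181818)*100

88.9091 %


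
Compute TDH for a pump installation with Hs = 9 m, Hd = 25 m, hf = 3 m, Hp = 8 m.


TDH = Hs + Hd + hf + Hp = 9 + 25 + 3 + 8 = 45

45 m


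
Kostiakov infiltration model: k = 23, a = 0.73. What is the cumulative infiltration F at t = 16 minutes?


F = k * t^a = 23 * 16^0.73
F = 23 * 7.568461

174.0746 mm


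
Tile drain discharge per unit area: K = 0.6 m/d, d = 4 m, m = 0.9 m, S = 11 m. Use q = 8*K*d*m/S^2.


q = 8*K*d*m/S^2
q = 8*0.6*4*0.9/11^2
q = 17.2800 / 121

0.1428 m/d


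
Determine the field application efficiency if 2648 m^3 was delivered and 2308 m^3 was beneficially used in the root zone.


Ea = V_root / V_field * 100 = 2308 / 2648 * 100 = 87.1601%

87.1601 %


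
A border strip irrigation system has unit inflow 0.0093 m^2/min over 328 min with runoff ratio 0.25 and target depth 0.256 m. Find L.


L = q*t/((1+r)*Z)
L = 0.0093*328/((1+0.25)*0.256)
L = 3.0504/0.32

9.5325 m


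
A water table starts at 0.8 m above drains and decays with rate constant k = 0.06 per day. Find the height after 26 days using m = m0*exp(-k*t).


m = m0 * exp(-k*t)
m = 0.8 * exp(-0.06 * 26)
m = 0.8 * exp(-1.5600)

0.1681 m


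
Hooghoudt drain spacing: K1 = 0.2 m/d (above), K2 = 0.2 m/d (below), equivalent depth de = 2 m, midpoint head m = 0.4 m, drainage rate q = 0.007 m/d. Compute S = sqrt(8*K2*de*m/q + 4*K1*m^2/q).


S^2 = 8*K2*de*m/q + 4*K1*m^2/q
S^2 = 8*0.2*2*0.4/0.007 + 4*0.2*0.4^2/0.007
S = sqrt(201.1429)

14.1825 m


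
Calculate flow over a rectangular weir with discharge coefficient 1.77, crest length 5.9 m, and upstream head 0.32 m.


Q = C * L * H^(3/2) = 1.77 * 5.9 * 0.32^1.5 = 1.77 * 5.9 * 0.181019

1.8904 m^3/s


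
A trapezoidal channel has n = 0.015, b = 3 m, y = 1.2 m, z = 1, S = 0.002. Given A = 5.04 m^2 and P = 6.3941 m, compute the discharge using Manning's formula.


R = A/P = 5.04/6.3941 = 0.788227
Q = (1/0.015) * 5.04 * 0.788227^(2/3) * 0.002^0.5

12.8220 m^3/s


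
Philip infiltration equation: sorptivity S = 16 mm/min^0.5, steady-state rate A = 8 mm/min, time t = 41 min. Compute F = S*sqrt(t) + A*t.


F = S*sqrt(t) + A*t
F = 16*sqrt(41) + 8*41
F = 16*6.403124 + 328

430.4500 mm


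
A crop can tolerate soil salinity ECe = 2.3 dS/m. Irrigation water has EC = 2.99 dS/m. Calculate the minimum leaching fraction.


LR = ECiw / (5*ECe - ECiw)
LR = 2.99 / (5*2.3 - 2.99)
LR = 2.99 / 8.5100

0.3514


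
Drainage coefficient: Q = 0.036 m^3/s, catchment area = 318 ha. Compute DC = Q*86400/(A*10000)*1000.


DC = Q * 86400 / (A * 10000) * 1000
DC = 0.036 * 86400 / (318 * 10000) * 1000
DC = 3110400.0000 / 3180000

0.9781 mm/day


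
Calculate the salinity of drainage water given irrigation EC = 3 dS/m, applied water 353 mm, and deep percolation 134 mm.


EC_dw = EC_iw * D_iw / D_dw
EC_dw = 3 * 353 / 134
EC_dw = 1059 / 134

7.9030 dS/m


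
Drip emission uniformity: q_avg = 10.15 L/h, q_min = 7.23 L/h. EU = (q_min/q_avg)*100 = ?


EU = (q_min/q_avg)*100 = (7.23/10.15)*100 = 71.2315%

71.2315 %


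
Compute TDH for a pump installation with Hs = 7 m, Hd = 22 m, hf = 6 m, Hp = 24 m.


TDH = Hs + Hd + hf + Hp = 7 + 22 + 6 + 24 = 59

59 m


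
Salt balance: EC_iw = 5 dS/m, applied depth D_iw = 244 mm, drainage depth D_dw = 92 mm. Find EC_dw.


EC_dw = EC_iw * D_iw / D_dw
EC_dw = 5 * 244 / 92
EC_dw = 1220 / 92

13.2609 dS/m


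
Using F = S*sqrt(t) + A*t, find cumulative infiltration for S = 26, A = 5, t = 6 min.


F = S*sqrt(t) + A*t
F = 26*sqrt(6) + 5*6
F = 26*2.449490 + 30

93.6867 mm


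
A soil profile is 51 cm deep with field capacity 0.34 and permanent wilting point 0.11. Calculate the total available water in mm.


AWC = (FC - PWP) * d * 10
AWC = (0.34 - 0.11) * 51 * 10
AWC = 0.2300 * 51 * 10

117.3000 mm


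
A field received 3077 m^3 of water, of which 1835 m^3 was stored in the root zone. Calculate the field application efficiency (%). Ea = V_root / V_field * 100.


Ea = V_root / V_field * 100 = 1835 / 3077 * 100 = 59.6360%

59.6360 %


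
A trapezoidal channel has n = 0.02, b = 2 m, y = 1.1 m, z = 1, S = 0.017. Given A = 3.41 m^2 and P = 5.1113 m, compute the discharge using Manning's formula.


R = A/P = 3.41/5.1113 = 0.667149
Q = (1/0.02) * 3.41 * 0.667149^(2/3) * 0.017^0.5

16.9732 m^3/s


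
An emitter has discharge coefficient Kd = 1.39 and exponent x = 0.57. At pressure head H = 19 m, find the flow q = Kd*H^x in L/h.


q = Kd * H^x = 1.39 * 19^0.57 = 1.39 * 5.356604

7.4457 L/h


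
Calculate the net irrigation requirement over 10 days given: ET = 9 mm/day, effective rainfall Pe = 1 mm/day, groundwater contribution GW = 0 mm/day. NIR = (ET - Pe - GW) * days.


Daily deficit = ET - Pe - GW = 9 - 1 - 0 = 8 mm/day
NIR = 8 * 10 = 80 mm

80.0000 mm


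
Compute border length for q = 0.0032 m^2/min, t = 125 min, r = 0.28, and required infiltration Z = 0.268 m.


L = q*t/((1+r)*Z)
L = 0.0032*125/((1+0.28)*0.268)
L = 0.4/0.34304

1.1660 m


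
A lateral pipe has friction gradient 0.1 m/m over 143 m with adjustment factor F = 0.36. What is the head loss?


hf = J * L * F = 0.1 * 143 * 0.36 = 5.1480 m

5.1480 m


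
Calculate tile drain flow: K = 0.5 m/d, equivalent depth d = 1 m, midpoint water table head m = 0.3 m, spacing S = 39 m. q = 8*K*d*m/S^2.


q = 8*K*d*m/S^2
q = 8*0.5*1*0.3/39^2
q = 1.2000 / 1521

7.8895e-04 m/d


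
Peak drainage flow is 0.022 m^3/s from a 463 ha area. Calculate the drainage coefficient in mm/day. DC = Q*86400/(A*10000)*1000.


DC = Q * 86400 / (A * 10000) * 1000
DC = 0.022 * 86400 / (463 * 10000) * 1000
DC = 1900800.0000 / 4630000

0.4105 mm/day


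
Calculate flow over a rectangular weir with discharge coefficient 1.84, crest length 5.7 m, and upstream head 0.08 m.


Q = C * L * H^(3/2) = 1.84 * 5.7 * 0.08^1.5 = 1.84 * 5.7 * 0.022627

0.2373 m^3/s


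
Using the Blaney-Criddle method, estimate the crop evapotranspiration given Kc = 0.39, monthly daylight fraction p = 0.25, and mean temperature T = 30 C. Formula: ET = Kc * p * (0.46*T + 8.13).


ET = Kc * p * (0.46*T + 8.13)
ET = 0.39 * 0.25 * (0.46*30 + 8.13)
ET = 0.39 * 0.25 * 21.9300

2.1382 mm/day


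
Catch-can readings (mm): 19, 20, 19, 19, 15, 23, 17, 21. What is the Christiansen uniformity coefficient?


mean = 19.125000 mm
MAD = 1.656250 mm
CU = (1 - 1.656250/19.125000)*100

91.3399 %


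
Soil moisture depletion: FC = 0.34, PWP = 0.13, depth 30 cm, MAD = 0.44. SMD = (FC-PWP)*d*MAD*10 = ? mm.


SMD = (FC - PWP) * d * MAD * 10
SMD = (0.34 - 0.13) * 30 * 0.44 * 10
SMD = 0.2100 * 30 * 0.44 * 10

27.7200 mm


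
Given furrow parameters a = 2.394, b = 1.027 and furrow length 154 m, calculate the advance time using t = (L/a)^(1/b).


t = (L/a)^(1/b)
t = (154/2.394)^(1/1.027)
t = 64.327485^(1/1.027)

57.6572 min


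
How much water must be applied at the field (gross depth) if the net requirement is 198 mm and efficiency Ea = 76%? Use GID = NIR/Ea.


Ea = 76% = 0.76
GID = NIR / Ea = 198 / 0.76 = 260.5263 mm

260.5263 mm


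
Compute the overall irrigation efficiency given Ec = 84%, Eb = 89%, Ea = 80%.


Ec = 0.84, Eb = 0.89, Ea = 0.8
E = 0.84 * 0.89 * 0.8 * 100 = 59.8080%

59.8080 %


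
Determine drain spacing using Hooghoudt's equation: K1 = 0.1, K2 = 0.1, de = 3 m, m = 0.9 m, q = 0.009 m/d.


S^2 = 8*K2*de*m/q + 4*K1*m^2/q
S^2 = 8*0.1*3*0.9/0.009 + 4*0.1*0.9^2/0.009
S = sqrt(276.0000)

16.6132 m


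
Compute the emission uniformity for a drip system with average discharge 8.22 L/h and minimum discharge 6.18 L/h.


EU = (q_min/q_avg)*100 = (6.18/8.22)*100 = 75.1825%

75.1825 %


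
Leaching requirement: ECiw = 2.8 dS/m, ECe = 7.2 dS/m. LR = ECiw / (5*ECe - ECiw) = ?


LR = ECiw / (5*ECe - ECiw)
LR = 2.8 / (5*7.2 - 2.8)
LR = 2.8 / 33.2000

0.0843


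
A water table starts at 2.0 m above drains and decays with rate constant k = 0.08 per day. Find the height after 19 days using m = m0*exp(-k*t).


m = m0 * exp(-k*t)
m = 2.0 * exp(-0.08 * 19)
m = 2.0 * exp(-1.5200)

0.4374 m


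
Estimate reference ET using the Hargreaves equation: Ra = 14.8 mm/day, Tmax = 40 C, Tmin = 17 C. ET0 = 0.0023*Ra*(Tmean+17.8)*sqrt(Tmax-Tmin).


Tmean = (Tmax + Tmin)/2 = (40 + 17)/2 = 28.5
ET0 = 0.0023 * 14.8 * (28.5 + 17.8) * sqrt(40 - 17)
ET0 = 0.0023 * 14.8 * 46.3 * 4.795832

7.5585 mm/day


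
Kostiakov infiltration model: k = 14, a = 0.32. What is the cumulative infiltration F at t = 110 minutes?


F = k * t^a = 14 * 110^0.32
F = 14 * 4.500343

63.0048 mm


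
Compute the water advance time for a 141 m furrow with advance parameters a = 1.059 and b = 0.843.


t = (L/a)^(1/b)
t = (141/1.059)^(1/0.843)
t = 133.144476^(1/0.843)

331.0978 min


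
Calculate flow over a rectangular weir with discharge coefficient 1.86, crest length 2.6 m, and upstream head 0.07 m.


Q = C * L * H^(3/2) = 1.86 * 2.6 * 0.07^1.5 = 1.86 * 2.6 * 0.018520

0.0896 m^3/s


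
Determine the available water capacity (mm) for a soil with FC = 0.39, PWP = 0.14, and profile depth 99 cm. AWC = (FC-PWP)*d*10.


AWC = (FC - PWP) * d * 10
AWC = (0.39 - 0.14) * 99 * 10
AWC = 0.2500 * 99 * 10

247.5000 mm


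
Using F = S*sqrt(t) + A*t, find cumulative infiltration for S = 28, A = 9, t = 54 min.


F = S*sqrt(t) + A*t
F = 28*sqrt(54) + 9*54
F = 28*7.348469 + 486

691.7571 mm


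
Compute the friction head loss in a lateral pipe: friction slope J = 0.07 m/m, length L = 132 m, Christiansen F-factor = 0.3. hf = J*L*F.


hf = J * L * F = 0.07 * 132 * 0.3 = 2.7720 m

2.7720 m


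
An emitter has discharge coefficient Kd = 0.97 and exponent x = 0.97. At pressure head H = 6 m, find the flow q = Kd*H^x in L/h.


q = Kd * H^x = 0.97 * 6^0.97 = 0.97 * 5.685998

5.5154 L/h


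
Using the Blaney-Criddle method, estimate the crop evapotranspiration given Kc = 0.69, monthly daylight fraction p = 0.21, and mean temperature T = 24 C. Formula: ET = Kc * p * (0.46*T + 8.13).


ET = Kc * p * (0.46*T + 8.13)
ET = 0.69 * 0.21 * (0.46*24 + 8.13)
ET = 0.69 * 0.21 * 19.1700

2.7777 mm/day


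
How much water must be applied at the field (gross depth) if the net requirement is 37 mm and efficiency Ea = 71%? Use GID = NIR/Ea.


Ea = 71% = 0.71
GID = NIR / Ea = 37 / 0.71 = 52.1127 mm

52.1127 mm


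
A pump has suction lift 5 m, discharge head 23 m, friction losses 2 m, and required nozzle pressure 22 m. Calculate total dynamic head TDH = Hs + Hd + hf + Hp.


TDH = Hs + Hd + hf + Hp = 5 + 23 + 2 + 22 = 52

52 m


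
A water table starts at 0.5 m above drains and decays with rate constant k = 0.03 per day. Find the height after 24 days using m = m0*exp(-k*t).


m = m0 * exp(-k*t)
m = 0.5 * exp(-0.03 * 24)
m = 0.5 * exp(-0.7200)

0.2434 m


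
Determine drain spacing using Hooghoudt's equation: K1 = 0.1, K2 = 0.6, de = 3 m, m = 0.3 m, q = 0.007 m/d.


S^2 = 8*K2*de*m/q + 4*K1*m^2/q
S^2 = 8*0.6*3*0.3/0.007 + 4*0.1*0.3^2/0.007
S = sqrt(622.2857)

24.9457 m


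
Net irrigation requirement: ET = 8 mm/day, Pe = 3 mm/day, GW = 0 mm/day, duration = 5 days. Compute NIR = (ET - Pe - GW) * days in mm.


Daily deficit = ET - Pe - GW = 8 - 3 - 0 = 5 mm/day
NIR = 5 * 5 = 25 mm

25.0000 mm


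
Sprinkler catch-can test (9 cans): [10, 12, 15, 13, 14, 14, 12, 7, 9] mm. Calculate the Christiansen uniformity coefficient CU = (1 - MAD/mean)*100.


mean = 11.777778 mm
MAD = 2.074074 mm
CU = (1 - 2.074074/11.777778)*100

82.3899 %


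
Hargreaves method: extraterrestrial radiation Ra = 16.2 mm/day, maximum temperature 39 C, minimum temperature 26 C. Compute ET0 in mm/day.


Tmean = (Tmax + Tmin)/2 = (39 + 26)/2 = 32.5
ET0 = 0.0023 * 16.2 * (32.5 + 17.8) * sqrt(39 - 26)
ET0 = 0.0023 * 16.2 * 50.3 * 3.605551

6.7574 mm/day


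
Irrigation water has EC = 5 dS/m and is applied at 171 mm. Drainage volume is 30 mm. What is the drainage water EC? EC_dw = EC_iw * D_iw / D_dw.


EC_dw = EC_iw * D_iw / D_dw
EC_dw = 5 * 171 / 30
EC_dw = 855 / 30

28.5000 dS/m


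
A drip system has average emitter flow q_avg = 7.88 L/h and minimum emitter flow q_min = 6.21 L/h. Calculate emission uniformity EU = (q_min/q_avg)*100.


EU = (q_min/q_avg)*100 = (6.21/7.88)*100 = 78.8071%

78.8071 %


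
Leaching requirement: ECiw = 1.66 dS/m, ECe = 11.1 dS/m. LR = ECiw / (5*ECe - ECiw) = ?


LR = ECiw / (5*ECe - ECiw)
LR = 1.66 / (5*11.1 - 1.66)
LR = 1.66 / 53.8400

0.0308


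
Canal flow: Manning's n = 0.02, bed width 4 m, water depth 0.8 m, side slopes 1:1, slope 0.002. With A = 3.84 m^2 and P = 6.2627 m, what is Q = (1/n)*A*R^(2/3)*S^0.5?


R = A/P = 3.84/6.2627 = 0.613154
Q = (1/0.02) * 3.84 * 0.613154^(2/3) * 0.002^0.5

6.1972 m^3/s


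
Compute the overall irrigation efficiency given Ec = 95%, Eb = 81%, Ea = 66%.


Ec = 0.95, Eb = 0.81, Ea = 0.66
E = 0.95 * 0.81 * 0.66 * 100 = 50.7870%

50.7870 %


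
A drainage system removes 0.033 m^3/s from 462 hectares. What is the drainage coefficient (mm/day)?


DC = Q * 86400 / (A * 10000) * 1000
DC = 0.033 * 86400 / (462 * 10000) * 1000
DC = 2851200.0000 / 4620000

0.6171 mm/day


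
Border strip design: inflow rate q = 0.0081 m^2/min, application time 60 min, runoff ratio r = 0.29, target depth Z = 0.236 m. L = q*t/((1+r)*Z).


L = q*t/((1+r)*Z)
L = 0.0081*60/((1+0.29)*0.236)
L = 0.486/0.30444

1.5964 m


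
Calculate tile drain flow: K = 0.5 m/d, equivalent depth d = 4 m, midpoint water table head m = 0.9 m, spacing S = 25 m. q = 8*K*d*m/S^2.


q = 8*K*d*m/S^2
q = 8*0.5*4*0.9/25^2
q = 14.4000 / 625

0.0230 m/d


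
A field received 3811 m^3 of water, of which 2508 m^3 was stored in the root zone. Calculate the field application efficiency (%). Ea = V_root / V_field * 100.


Ea = V_root / V_field * 100 = 2508 / 3811 * 100 = 65.8095%

65.8095 %


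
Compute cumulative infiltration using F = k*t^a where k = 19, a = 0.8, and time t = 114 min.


F = k * t^a = 19 * 114^0.8
F = 19 * 44.210343

839.9965 mm


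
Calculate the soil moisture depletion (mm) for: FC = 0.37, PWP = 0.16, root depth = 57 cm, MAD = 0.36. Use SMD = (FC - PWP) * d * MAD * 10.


SMD = (FC - PWP) * d * MAD * 10
SMD = (0.37 - 0.16) * 57 * 0.36 * 10
SMD = 0.2100 * 57 * 0.36 * 10

43.0920 mm


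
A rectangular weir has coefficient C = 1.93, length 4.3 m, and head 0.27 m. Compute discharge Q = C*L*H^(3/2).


Q = C * L * H^(3/2) = 1.93 * 4.3 * 0.27^1.5 = 1.93 * 4.3 * 0.140296

1.1643 m^3/s


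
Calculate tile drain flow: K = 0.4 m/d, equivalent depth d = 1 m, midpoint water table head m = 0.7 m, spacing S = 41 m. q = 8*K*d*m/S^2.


q = 8*K*d*m/S^2
q = 8*0.4*1*0.7/41^2
q = 2.2400 / 1681

0.0013 m/d


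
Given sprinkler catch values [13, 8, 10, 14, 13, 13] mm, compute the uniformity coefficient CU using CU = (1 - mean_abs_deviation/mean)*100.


mean = 11.833333 mm
MAD = 1.888889 mm
CU = (1 - 1.888889/11.833333)*100

84.0376 %


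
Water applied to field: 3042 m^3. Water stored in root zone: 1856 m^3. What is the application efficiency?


Ea = V_root / V_field * 100 = 1856 / 3042 * 100 = 61.0125%

61.0125 %


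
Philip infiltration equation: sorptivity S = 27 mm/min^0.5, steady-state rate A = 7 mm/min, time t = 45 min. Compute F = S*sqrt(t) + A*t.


F = S*sqrt(t) + A*t
F = 27*sqrt(45) + 7*45
F = 27*6.708204 + 315

496.1215 mm


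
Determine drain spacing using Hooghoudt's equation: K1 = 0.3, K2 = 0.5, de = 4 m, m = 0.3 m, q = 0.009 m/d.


S^2 = 8*K2*de*m/q + 4*K1*m^2/q
S^2 = 8*0.5*4*0.3/0.009 + 4*0.3*0.3^2/0.009
S = sqrt(545.3333)

23.3524 m


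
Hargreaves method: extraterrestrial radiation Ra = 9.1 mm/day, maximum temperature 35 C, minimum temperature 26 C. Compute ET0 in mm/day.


Tmean = (Tmax + Tmin)/2 = (35 + 26)/2 = 30.5
ET0 = 0.0023 * 9.1 * (30.5 + 17.8) * sqrt(35 - 26)
ET0 = 0.0023 * 9.1 * 48.3 * 3.000000

3.0328 mm/day


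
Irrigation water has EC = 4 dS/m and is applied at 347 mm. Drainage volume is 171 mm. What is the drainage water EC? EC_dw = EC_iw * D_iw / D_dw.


EC_dw = EC_iw * D_iw / D_dw
EC_dw = 4 * 347 / 171
EC_dw = 1388 / 171

8.1170 dS/m


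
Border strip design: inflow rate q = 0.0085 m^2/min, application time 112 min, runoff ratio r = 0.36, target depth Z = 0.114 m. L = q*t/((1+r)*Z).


L = q*t/((1+r)*Z)
L = 0.0085*112/((1+0.36)*0.114)
L = 0.952/0.15504

6.1404 m


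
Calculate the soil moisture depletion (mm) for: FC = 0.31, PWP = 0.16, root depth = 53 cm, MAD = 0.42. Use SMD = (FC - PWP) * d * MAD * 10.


SMD = (FC - PWP) * d * MAD * 10
SMD = (0.31 - 0.16) * 53 * 0.42 * 10
SMD = 0.1500 * 53 * 0.42 * 10

33.3900 mm


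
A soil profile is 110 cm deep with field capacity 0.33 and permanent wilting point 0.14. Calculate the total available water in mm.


AWC = (FC - PWP) * d * 10
AWC = (0.33 - 0.14) * 110 * 10
AWC = 0.1900 * 110 * 10

209.0000 mm


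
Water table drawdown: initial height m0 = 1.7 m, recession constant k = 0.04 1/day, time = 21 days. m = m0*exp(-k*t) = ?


m = m0 * exp(-k*t)
m = 1.7 * exp(-0.04 * 21)
m = 1.7 * exp(-0.8400)

0.7339 m


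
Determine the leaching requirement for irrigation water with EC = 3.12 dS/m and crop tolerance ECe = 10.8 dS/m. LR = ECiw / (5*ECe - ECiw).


LR = ECiw / (5*ECe - ECiw)
LR = 3.12 / (5*10.8 - 3.12)
LR = 3.12 / 50.8800

0.0613


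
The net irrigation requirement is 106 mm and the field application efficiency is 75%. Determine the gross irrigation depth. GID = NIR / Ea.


Ea = 75% = 0.75
GID = NIR / Ea = 106 / 0.75 = 141.3333 mm

141.3333 mm


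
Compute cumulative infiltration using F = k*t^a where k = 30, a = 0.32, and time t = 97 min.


F = k * t^a = 30 * 97^0.32
F = 30 * 4.322818

129.6845 mm


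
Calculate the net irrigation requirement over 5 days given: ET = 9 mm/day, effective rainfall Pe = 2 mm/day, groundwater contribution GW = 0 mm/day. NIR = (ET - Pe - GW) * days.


Daily deficit = ET - Pe - GW = 9 - 2 - 0 = 7 mm/day
NIR = 7 * 5 = 35 mm

35.0000 mm


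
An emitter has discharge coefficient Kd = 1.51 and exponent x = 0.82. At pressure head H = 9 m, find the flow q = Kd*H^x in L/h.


q = Kd * H^x = 1.51 * 9^0.82 = 1.51 * 6.060087

9.1507 L/h


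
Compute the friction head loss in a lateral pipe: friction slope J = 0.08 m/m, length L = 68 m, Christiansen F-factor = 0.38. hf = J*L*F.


hf = J * L * F = 0.08 * 68 * 0.38 = 2.0672 m

2.0672 m


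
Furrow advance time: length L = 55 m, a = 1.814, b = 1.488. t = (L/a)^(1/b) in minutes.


t = (L/a)^(1/b)
t = (55/1.814)^(1/1.488)
t = 30.319735^(1/1.488)

9.9034 min


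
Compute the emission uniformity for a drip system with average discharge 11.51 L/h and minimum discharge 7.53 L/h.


EU = (q_min/q_avg)*100 = (7.53/11.51)*100 = 65.4214%

65.4214 %


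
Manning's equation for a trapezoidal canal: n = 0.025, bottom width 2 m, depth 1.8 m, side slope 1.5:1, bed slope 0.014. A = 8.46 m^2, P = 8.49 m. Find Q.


R = A/P = 8.46/8.49 = 0.996466
Q = (1/0.025) * 8.46 * 0.996466^(2/3) * 0.014^0.5

39.9456 m^3/s


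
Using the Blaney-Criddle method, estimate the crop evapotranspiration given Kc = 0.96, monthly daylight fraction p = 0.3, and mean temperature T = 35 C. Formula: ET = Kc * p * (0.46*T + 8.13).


ET = Kc * p * (0.46*T + 8.13)
ET = 0.96 * 0.3 * (0.46*35 + 8.13)
ET = 0.96 * 0.3 * 24.2300

6.9782 mm/day


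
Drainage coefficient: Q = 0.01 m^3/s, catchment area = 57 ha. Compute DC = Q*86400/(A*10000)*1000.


DC = Q * 86400 / (A * 10000) * 1000
DC = 0.01 * 86400 / (57 * 10000) * 1000
DC = 864000.0000 / 570000

1.5158 mm/day


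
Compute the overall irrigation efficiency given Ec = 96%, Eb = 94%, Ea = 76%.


Ec = 0.96, Eb = 0.94, Ea = 0.76
E = 0.96 * 0.94 * 0.76 * 100 = 68.5824%

68.5824 %


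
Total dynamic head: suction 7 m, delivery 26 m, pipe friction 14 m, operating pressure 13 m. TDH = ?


TDH = Hs + Hd + hf + Hp = 7 + 26 + 14 + 13 = 60

60 m


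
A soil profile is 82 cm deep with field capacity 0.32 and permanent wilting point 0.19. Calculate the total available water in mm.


AWC = (FC - PWP) * d * 10
AWC = (0.32 - 0.19) * 82 * 10
AWC = 0.1300 * 82 * 10

106.6000 mm


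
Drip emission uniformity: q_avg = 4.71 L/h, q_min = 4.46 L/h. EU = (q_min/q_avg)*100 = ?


EU = (q_min/q_avg)*100 = (4.46/4.71)*100 = 94.6921%

94.6921 %


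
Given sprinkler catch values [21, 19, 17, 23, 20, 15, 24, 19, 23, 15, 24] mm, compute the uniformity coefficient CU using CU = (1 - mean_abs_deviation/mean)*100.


mean = 20.000000 mm
MAD = 2.727273 mm
CU = (1 - 2.727273/20.000000)*100

86.3636 %


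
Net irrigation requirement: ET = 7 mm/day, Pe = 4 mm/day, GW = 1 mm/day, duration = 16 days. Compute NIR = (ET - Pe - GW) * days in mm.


Daily deficit = ET - Pe - GW = 7 - 4 - 1 = 2 mm/day
NIR = 2 * 16 = 32 mm

32.0000 mm


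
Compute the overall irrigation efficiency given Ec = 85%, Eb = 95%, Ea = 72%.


Ec = 0.85, Eb = 0.95, Ea = 0.72
E = 0.85 * 0.95 * 0.72 * 100 = 58.1400%

58.1400 %


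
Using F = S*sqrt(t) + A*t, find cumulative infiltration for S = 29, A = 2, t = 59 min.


F = S*sqrt(t) + A*t
F = 29*sqrt(59) + 2*59
F = 29*7.681146 + 118

340.7532 mm


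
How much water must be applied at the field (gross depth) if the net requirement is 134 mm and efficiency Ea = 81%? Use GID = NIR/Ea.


Ea = 81% = 0.81
GID = NIR / Ea = 134 / 0.81 = 165.4321 mm

165.4321 mm


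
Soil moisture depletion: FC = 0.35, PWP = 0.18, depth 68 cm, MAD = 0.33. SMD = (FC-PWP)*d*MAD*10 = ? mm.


SMD = (FC - PWP) * d * MAD * 10
SMD = (0.35 - 0.18) * 68 * 0.33 * 10
SMD = 0.1700 * 68 * 0.33 * 10

38.1480 mm


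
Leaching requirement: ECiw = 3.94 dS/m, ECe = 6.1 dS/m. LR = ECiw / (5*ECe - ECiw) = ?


LR = ECiw / (5*ECe - ECiw)
LR = 3.94 / (5*6.1 - 3.94)
LR = 3.94 / 26.5600

0.1483


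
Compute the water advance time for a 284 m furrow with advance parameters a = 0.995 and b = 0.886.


t = (L/a)^(1/b)
t = (284/0.995)^(1/0.886)
t = 285.427136^(1/0.886)

590.7984 min


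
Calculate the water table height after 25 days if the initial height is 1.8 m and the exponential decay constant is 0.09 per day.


m = m0 * exp(-k*t)
m = 1.8 * exp(-0.09 * 25)
m = 1.8 * exp(-2.2500)

0.1897 m


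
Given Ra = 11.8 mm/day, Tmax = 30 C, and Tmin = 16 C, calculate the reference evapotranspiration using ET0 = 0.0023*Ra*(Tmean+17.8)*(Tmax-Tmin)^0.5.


Tmean = (Tmax + Tmin)/2 = (30 + 16)/2 = 23.0
ET0 = 0.0023 * 11.8 * (23.0 + 17.8) * sqrt(30 - 16)
ET0 = 0.0023 * 11.8 * 40.8 * 3.741657

4.1432 mm/day


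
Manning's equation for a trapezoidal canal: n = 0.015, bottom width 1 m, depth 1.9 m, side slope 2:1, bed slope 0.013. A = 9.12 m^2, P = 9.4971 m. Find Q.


R = A/P = 9.12/9.4971 = 0.960293
Q = (1/0.015) * 9.12 * 0.960293^(2/3) * 0.013^0.5

67.4752 m^3/s


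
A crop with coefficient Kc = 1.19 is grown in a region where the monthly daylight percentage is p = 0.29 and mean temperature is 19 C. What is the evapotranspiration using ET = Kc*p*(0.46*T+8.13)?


ET = Kc * p * (0.46*T + 8.13)
ET = 1.19 * 0.29 * (0.46*19 + 8.13)
ET = 1.19 * 0.29 * 16.8700

5.8218 mm/day
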